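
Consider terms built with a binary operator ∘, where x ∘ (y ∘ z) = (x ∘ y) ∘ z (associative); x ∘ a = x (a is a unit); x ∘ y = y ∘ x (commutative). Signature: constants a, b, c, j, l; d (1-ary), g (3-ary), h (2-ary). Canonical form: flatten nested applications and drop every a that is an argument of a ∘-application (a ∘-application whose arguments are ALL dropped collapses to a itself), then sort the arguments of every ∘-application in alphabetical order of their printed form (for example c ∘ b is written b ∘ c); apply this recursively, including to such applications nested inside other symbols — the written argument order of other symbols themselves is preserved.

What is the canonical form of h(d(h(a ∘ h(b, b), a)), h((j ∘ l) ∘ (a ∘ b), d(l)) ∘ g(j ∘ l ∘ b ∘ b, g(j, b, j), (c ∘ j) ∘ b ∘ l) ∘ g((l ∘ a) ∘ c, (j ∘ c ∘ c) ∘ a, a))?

Focus inside:  h((j ∘ l) ∘ (a ∘ b), d(l)) ∘ g(j ∘ l ∘ b ∘ b, g(j, b, j), (c ∘ j) ∘ b ∘ l) ∘ g((l ∘ a) ∘ c, (j ∘ c ∘ c) ∘ a, a)
Canonicalize subterm:  h((j ∘ l) ∘ (a ∘ b), d(l))  →  h(b ∘ j ∘ l, d(l))
Simplify inside:  g(j ∘ l ∘ b ∘ b, g(j, b, j), (c ∘ j) ∘ b ∘ l)  →  g(b ∘ b ∘ j ∘ l, g(j, b, j), b ∘ c ∘ j ∘ l)
Simplify inside:  g((l ∘ a) ∘ c, (j ∘ c ∘ c) ∘ a, a)  →  g(c ∘ l, c ∘ c ∘ j, a)
Sort:  g(b ∘ b ∘ j ∘ l, g(j, b, j), b ∘ c ∘ j ∘ l) ∘ g(c ∘ l, c ∘ c ∘ j, a) ∘ h(b ∘ j ∘ l, d(l))
Put back:  h(d(h(h(b, b), a)), g(b ∘ b ∘ j ∘ l, g(j, b, j), b ∘ c ∘ j ∘ l) ∘ g(c ∘ l, c ∘ c ∘ j, a) ∘ h(b ∘ j ∘ l, d(l)))

Answer: h(d(h(h(b, b), a)), g(b ∘ b ∘ j ∘ l, g(j, b, j), b ∘ c ∘ j ∘ l) ∘ g(c ∘ l, c ∘ c ∘ j, a) ∘ h(b ∘ j ∘ l, d(l)))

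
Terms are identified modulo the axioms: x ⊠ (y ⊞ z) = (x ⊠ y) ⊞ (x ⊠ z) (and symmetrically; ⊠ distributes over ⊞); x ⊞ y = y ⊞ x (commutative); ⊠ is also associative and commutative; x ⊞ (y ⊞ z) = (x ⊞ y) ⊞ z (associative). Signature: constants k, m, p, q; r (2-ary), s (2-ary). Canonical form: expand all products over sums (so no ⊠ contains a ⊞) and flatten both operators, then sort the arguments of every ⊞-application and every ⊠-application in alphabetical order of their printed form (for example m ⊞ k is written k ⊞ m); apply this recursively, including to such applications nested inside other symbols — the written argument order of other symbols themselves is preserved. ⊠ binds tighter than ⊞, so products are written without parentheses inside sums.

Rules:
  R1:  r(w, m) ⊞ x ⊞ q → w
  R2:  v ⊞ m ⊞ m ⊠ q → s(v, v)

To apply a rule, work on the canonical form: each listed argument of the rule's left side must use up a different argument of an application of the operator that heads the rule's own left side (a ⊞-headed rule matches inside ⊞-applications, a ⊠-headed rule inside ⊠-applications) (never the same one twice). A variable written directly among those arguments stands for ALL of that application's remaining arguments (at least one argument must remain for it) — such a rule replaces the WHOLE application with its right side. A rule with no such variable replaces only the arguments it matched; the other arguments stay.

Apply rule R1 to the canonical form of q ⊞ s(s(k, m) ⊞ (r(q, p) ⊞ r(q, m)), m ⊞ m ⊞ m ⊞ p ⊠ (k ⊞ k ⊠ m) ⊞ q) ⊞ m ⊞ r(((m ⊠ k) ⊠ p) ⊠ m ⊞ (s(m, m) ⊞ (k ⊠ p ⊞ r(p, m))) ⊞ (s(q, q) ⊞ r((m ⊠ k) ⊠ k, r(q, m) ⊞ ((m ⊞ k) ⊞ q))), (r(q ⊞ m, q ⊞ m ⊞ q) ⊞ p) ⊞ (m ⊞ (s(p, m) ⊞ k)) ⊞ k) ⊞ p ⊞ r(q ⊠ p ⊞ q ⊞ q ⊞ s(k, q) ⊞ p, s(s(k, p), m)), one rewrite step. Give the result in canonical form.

Canonical form:  m ⊞ p ⊞ q ⊞ r(k ⊠ m ⊠ m ⊠ p ⊞ k ⊠ p ⊞ r(k ⊠ k ⊠ m, k ⊞ m ⊞ q ⊞ r(q, m)) ⊞ r(p, m) ⊞ s(m, m) ⊞ s(q, q), k ⊞ k ⊞ m ⊞ p ⊞ r(m ⊞ q, m ⊞ q ⊞ q) ⊞ s(p, m)) ⊞ r(p ⊞ p ⊠ q ⊞ q ⊞ q ⊞ s(k, q), s(s(k, p), m)) ⊞ s(r(q, m) ⊞ r(q, p) ⊞ s(k, m), k ⊠ m ⊠ p ⊞ k ⊠ p ⊞ m ⊞ m ⊞ m ⊞ q)
R1 matches:  uses q, r(q, m);  w := q, x := k ⊞ m
Every leftover argument binds to the variable; the entire application is replaced.
New term:  m ⊞ p ⊞ q ⊞ r(k ⊠ m ⊠ m ⊠ p ⊞ k ⊠ p ⊞ r(k ⊠ k ⊠ m, q) ⊞ r(p, m) ⊞ s(m, m) ⊞ s(q, q), k ⊞ k ⊞ m ⊞ p ⊞ r(m ⊞ q, m ⊞ q ⊞ q) ⊞ s(p, m)) ⊞ r(p ⊞ p ⊠ q ⊞ q ⊞ q ⊞ s(k, q), s(s(k, p), m)) ⊞ s(r(q, m) ⊞ r(q, p) ⊞ s(k, m), k ⊠ m ⊠ p ⊞ k ⊠ p ⊞ m ⊞ m ⊞ m ⊞ q)

Answer: m ⊞ p ⊞ q ⊞ r(k ⊠ m ⊠ m ⊠ p ⊞ k ⊠ p ⊞ r(k ⊠ k ⊠ m, q) ⊞ r(p, m) ⊞ s(m, m) ⊞ s(q, q), k ⊞ k ⊞ m ⊞ p ⊞ r(m ⊞ q, m ⊞ q ⊞ q) ⊞ s(p, m)) ⊞ r(p ⊞ p ⊠ q ⊞ q ⊞ q ⊞ s(k, q), s(s(k, p), m)) ⊞ s(r(q, m) ⊞ r(q, p) ⊞ s(k, m), k ⊠ m ⊠ p ⊞ k ⊠ p ⊞ m ⊞ m ⊞ m ⊞ q)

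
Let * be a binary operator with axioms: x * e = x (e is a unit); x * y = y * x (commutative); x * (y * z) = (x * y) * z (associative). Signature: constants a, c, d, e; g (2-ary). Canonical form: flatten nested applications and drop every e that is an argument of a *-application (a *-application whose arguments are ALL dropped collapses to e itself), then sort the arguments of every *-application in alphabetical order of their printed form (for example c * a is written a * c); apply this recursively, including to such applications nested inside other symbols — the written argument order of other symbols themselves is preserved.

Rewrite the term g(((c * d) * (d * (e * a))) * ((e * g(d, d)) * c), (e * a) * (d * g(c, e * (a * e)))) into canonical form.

Descend into:  ((c * d) * (d * (e * a))) * ((e * g(d, d)) * c)
Flatten:  c * d * d * e * a * e * g(d, d) * c
Drop the unit:  drop e (×2)
Sort arguments:  a * c * c * d * d * g(d, d)
Reassemble:  g(a * c * c * d * d * g(d, d), a * d * g(c, a))

Answer: g(a * c * c * d * d * g(d, d), a * d * g(c, a))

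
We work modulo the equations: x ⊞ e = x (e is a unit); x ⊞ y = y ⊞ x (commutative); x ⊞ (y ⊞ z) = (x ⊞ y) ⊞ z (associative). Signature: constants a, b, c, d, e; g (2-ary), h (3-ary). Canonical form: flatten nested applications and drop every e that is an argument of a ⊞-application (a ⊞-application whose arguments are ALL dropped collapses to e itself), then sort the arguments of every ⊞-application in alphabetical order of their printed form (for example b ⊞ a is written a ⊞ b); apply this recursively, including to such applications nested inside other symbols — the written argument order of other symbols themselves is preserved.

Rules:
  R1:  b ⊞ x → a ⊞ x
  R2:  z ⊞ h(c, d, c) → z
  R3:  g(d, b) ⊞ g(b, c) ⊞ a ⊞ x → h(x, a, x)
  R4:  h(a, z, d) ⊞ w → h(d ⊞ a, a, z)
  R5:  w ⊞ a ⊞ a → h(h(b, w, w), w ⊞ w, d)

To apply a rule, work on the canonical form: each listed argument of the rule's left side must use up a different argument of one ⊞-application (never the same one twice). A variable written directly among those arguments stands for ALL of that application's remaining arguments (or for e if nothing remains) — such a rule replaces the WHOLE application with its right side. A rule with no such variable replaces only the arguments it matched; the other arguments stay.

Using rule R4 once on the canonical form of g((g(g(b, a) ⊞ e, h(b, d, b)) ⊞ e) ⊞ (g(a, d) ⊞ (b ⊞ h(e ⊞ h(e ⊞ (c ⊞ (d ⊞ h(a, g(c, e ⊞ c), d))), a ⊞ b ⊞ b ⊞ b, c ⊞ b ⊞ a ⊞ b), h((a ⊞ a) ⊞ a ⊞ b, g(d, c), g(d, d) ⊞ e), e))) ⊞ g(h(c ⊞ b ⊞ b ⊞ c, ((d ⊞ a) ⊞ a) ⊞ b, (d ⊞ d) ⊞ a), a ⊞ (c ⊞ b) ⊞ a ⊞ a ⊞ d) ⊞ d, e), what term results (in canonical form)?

Answer: g(b ⊞ d ⊞ g(a, d) ⊞ g(g(b, a), h(b, d, b)) ⊞ g(h(b ⊞ b ⊞ c ⊞ c, a ⊞ a ⊞ b ⊞ d, a ⊞ d ⊞ d), a ⊞ a ⊞ a ⊞ b ⊞ c ⊞ d) ⊞ h(h(h(a ⊞ d, a, g(c, c)), a ⊞ b ⊞ b ⊞ b, a ⊞ b ⊞ b ⊞ c), h(a ⊞ a ⊞ a ⊞ b, g(d, c), g(d, d)), e), e)

Derivation:
Canonical form:  g(b ⊞ d ⊞ g(a, d) ⊞ g(g(b, a), h(b, d, b)) ⊞ g(h(b ⊞ b ⊞ c ⊞ c, a ⊞ a ⊞ b ⊞ d, a ⊞ d ⊞ d), a ⊞ a ⊞ a ⊞ b ⊞ c ⊞ d) ⊞ h(h(c ⊞ d ⊞ h(a, g(c, c), d), a ⊞ b ⊞ b ⊞ b, a ⊞ b ⊞ b ⊞ c), h(a ⊞ a ⊞ a ⊞ b, g(d, c), g(d, d)), e), e)
R4 matches:  uses h(a, g(c, c), d);  w := c ⊞ d, z := g(c, c)
Every leftover argument binds to the variable; the entire application is replaced.
Giving:  g(b ⊞ d ⊞ g(a, d) ⊞ g(g(b, a), h(b, d, b)) ⊞ g(h(b ⊞ b ⊞ c ⊞ c, a ⊞ a ⊞ b ⊞ d, a ⊞ d ⊞ d), a ⊞ a ⊞ a ⊞ b ⊞ c ⊞ d) ⊞ h(h(h(a ⊞ d, a, g(c, c)), a ⊞ b ⊞ b ⊞ b, a ⊞ b ⊞ b ⊞ c), h(a ⊞ a ⊞ a ⊞ b, g(d, c), g(d, d)), e), e)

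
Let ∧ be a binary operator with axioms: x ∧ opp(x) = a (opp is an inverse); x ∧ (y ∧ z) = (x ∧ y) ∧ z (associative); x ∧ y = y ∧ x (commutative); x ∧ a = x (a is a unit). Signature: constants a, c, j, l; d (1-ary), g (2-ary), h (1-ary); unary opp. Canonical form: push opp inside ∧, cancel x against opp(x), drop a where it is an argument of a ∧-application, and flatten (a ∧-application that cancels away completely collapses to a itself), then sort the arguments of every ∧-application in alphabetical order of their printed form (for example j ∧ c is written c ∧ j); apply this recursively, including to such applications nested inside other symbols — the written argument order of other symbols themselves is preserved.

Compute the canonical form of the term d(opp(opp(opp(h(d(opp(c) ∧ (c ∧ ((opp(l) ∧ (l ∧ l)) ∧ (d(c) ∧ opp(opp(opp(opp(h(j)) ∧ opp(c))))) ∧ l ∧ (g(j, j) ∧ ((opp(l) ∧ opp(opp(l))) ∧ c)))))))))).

Answer: d(opp(h(d(c ∧ c ∧ d(c) ∧ g(j, j) ∧ h(j) ∧ l ∧ l))))

Derivation:
Focus inside:  opp(c) ∧ (c ∧ ((opp(l) ∧ (l ∧ l)) ∧ (d(c) ∧ opp(opp(opp(opp(h(j)) ∧ opp(c))))) ∧ l ∧ (g(j, j) ∧ ((opp(l) ∧ opp(opp(l))) ∧ c))))
Push opp inside:  distribute opp over ∧ and collapse double opp
Combine occurrences:  c ∧ c ∧ l ∧ l ∧ d(c) ∧ h(j) ∧ g(j, j)
Order the arguments:  c ∧ c ∧ d(c) ∧ g(j, j) ∧ h(j) ∧ l ∧ l
Put back:  d(opp(h(d(c ∧ c ∧ d(c) ∧ g(j, j) ∧ h(j) ∧ l ∧ l))))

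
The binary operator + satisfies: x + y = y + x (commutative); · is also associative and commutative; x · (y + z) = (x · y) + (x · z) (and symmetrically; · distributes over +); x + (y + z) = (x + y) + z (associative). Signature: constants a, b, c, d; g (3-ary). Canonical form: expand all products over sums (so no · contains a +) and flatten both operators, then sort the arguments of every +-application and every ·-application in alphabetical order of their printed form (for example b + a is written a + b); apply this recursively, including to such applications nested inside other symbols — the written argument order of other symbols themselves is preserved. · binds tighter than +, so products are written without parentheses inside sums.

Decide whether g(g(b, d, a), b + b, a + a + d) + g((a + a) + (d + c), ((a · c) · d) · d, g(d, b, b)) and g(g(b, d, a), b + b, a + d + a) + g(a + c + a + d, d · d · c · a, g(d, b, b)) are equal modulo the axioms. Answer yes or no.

Left:  g(g(b, d, a), b + b, a + a + d) + g((a + a) + (d + c), ((a · c) · d) · d, g(d, b, b))
  Merge nested applications:  g(g(b, d, a), b + b, a + a + d) + g(a + a + c + d, a · c · d · d, g(d, b, b))
  Sort:  g(a + a + c + d, a · c · d · d, g(d, b, b)) + g(g(b, d, a), b + b, a + a + d)
Right:  g(g(b, d, a), b + b, a + d + a) + g(a + c + a + d, d · d · c · a, g(d, b, b))
  Flatten:  g(g(b, d, a), b + b, a + a + d) + g(a + a + c + d, a · c · d · d, g(d, b, b))
  Sort:  g(a + a + c + d, a · c · d · d, g(d, b, b)) + g(g(b, d, a), b + b, a + a + d)

Answer: yes — both canonical forms are g(a + a + c + d, a · c · d · d, g(d, b, b)) + g(g(b, d, a), b + b, a + a + d)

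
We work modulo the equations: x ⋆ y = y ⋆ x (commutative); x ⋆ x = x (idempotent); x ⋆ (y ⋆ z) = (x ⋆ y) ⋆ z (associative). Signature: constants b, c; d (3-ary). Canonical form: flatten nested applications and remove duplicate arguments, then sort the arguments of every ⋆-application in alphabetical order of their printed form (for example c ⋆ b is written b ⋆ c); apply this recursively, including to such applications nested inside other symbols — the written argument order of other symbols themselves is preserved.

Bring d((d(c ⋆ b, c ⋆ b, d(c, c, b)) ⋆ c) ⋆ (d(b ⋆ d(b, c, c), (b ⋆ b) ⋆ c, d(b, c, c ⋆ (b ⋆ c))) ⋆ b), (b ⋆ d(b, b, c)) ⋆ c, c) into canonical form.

Answer: d(b ⋆ c ⋆ d(b ⋆ c, b ⋆ c, d(c, c, b)) ⋆ d(b ⋆ d(b, c, c), b ⋆ c, d(b, c, b ⋆ c)), b ⋆ c ⋆ d(b, b, c), c)

Derivation:
Descend into:  (d(c ⋆ b, c ⋆ b, d(c, c, b)) ⋆ c) ⋆ (d(b ⋆ d(b, c, c), (b ⋆ b) ⋆ c, d(b, c, c ⋆ (b ⋆ c))) ⋆ b)
Un-nest:  d(c ⋆ b, c ⋆ b, d(c, c, b)) ⋆ c ⋆ d(b ⋆ d(b, c, c), (b ⋆ b) ⋆ c, d(b, c, c ⋆ (b ⋆ c))) ⋆ b
Simplify inside:  d(c ⋆ b, c ⋆ b, d(c, c, b))  →  d(b ⋆ c, b ⋆ c, d(c, c, b))
Inside:  d(b ⋆ d(b, c, c), (b ⋆ b) ⋆ c, d(b, c, c ⋆ (b ⋆ c)))  →  d(b ⋆ d(b, c, c), b ⋆ c, d(b, c, b ⋆ c))
Order the arguments:  b ⋆ c ⋆ d(b ⋆ c, b ⋆ c, d(c, c, b)) ⋆ d(b ⋆ d(b, c, c), b ⋆ c, d(b, c, b ⋆ c))
Rebuild:  d(b ⋆ c ⋆ d(b ⋆ c, b ⋆ c, d(c, c, b)) ⋆ d(b ⋆ d(b, c, c), b ⋆ c, d(b, c, b ⋆ c)), b ⋆ c ⋆ d(b, b, c), c)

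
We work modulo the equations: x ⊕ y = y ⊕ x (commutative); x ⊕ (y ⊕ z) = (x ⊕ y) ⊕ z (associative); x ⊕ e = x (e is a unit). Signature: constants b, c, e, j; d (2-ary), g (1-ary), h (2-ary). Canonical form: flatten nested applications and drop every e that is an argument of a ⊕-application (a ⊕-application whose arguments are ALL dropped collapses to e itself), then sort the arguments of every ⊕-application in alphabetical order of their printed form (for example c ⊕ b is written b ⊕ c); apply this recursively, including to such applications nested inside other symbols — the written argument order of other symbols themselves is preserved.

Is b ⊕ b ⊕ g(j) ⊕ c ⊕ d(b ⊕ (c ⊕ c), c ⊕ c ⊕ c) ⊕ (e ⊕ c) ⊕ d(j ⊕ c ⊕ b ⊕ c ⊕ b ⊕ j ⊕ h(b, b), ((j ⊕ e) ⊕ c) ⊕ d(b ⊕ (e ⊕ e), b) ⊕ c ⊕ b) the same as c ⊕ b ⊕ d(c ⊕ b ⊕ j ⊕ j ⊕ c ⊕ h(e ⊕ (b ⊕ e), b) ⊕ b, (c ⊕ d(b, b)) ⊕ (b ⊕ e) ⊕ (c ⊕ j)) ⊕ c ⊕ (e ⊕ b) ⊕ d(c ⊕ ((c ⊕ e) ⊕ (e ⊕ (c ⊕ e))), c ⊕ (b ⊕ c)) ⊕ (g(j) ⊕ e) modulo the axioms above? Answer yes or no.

Answer: no — b ⊕ b ⊕ c ⊕ c ⊕ d(b ⊕ b ⊕ c ⊕ c ⊕ h(b, b) ⊕ j ⊕ j, b ⊕ c ⊕ c ⊕ d(b, b) ⊕ j) ⊕ d(b ⊕ c ⊕ c, c ⊕ c ⊕ c) ⊕ g(j) vs b ⊕ b ⊕ c ⊕ c ⊕ d(b ⊕ b ⊕ c ⊕ c ⊕ h(b, b) ⊕ j ⊕ j, b ⊕ c ⊕ c ⊕ d(b, b) ⊕ j) ⊕ d(c ⊕ c ⊕ c, b ⊕ c ⊕ c) ⊕ g(j)

Derivation:
Left:  b ⊕ b ⊕ g(j) ⊕ c ⊕ d(b ⊕ (c ⊕ c), c ⊕ c ⊕ c) ⊕ (e ⊕ c) ⊕ d(j ⊕ c ⊕ b ⊕ c ⊕ b ⊕ j ⊕ h(b, b), ((j ⊕ e) ⊕ c) ⊕ d(b ⊕ (e ⊕ e), b) ⊕ c ⊕ b)
  Merge nested applications:  b ⊕ b ⊕ g(j) ⊕ c ⊕ d(b ⊕ (c ⊕ c), c ⊕ c ⊕ c) ⊕ e ⊕ c ⊕ d(j ⊕ c ⊕ b ⊕ c ⊕ b ⊕ j ⊕ h(b, b), ((j ⊕ e) ⊕ c) ⊕ d(b ⊕ (e ⊕ e), b) ⊕ c ⊕ b)
  Inside:  d(b ⊕ (c ⊕ c), c ⊕ c ⊕ c)  →  d(b ⊕ c ⊕ c, c ⊕ c ⊕ c)
  Canonicalize subterm:  d(j ⊕ c ⊕ b ⊕ c ⊕ b ⊕ j ⊕ h(b, b), ((j ⊕ e) ⊕ c) ⊕ d(b ⊕ (e ⊕ e), b) ⊕ c ⊕ b)  →  d(b ⊕ b ⊕ c ⊕ c ⊕ h(b, b) ⊕ j ⊕ j, b ⊕ c ⊕ c ⊕ d(b, b) ⊕ j)
  Units out:  drop e
  Sort:  b ⊕ b ⊕ c ⊕ c ⊕ d(b ⊕ b ⊕ c ⊕ c ⊕ h(b, b) ⊕ j ⊕ j, b ⊕ c ⊕ c ⊕ d(b, b) ⊕ j) ⊕ d(b ⊕ c ⊕ c, c ⊕ c ⊕ c) ⊕ g(j)
Right:  c ⊕ b ⊕ d(c ⊕ b ⊕ j ⊕ j ⊕ c ⊕ h(e ⊕ (b ⊕ e), b) ⊕ b, (c ⊕ d(b, b)) ⊕ (b ⊕ e) ⊕ (c ⊕ j)) ⊕ c ⊕ (e ⊕ b) ⊕ d(c ⊕ ((c ⊕ e) ⊕ (e ⊕ (c ⊕ e))), c ⊕ (b ⊕ c)) ⊕ (g(j) ⊕ e)
  Merge nested applications:  c ⊕ b ⊕ d(c ⊕ b ⊕ j ⊕ j ⊕ c ⊕ h(e ⊕ (b ⊕ e), b) ⊕ b, (c ⊕ d(b, b)) ⊕ (b ⊕ e) ⊕ (c ⊕ j)) ⊕ c ⊕ e ⊕ b ⊕ d(c ⊕ ((c ⊕ e) ⊕ (e ⊕ (c ⊕ e))), c ⊕ (b ⊕ c)) ⊕ g(j) ⊕ e
  Simplify inside:  d(c ⊕ b ⊕ j ⊕ j ⊕ c ⊕ h(e ⊕ (b ⊕ e), b) ⊕ b, (c ⊕ d(b, b)) ⊕ (b ⊕ e) ⊕ (c ⊕ j))  →  d(b ⊕ b ⊕ c ⊕ c ⊕ h(b, b) ⊕ j ⊕ j, b ⊕ c ⊕ c ⊕ d(b, b) ⊕ j)
  Simplify inside:  d(c ⊕ ((c ⊕ e) ⊕ (e ⊕ (c ⊕ e))), c ⊕ (b ⊕ c))  →  d(c ⊕ c ⊕ c, b ⊕ c ⊕ c)
  Drop the unit:  drop e (×2)
  Sort:  b ⊕ b ⊕ c ⊕ c ⊕ d(b ⊕ b ⊕ c ⊕ c ⊕ h(b, b) ⊕ j ⊕ j, b ⊕ c ⊕ c ⊕ d(b, b) ⊕ j) ⊕ d(c ⊕ c ⊕ c, b ⊕ c ⊕ c) ⊕ g(j)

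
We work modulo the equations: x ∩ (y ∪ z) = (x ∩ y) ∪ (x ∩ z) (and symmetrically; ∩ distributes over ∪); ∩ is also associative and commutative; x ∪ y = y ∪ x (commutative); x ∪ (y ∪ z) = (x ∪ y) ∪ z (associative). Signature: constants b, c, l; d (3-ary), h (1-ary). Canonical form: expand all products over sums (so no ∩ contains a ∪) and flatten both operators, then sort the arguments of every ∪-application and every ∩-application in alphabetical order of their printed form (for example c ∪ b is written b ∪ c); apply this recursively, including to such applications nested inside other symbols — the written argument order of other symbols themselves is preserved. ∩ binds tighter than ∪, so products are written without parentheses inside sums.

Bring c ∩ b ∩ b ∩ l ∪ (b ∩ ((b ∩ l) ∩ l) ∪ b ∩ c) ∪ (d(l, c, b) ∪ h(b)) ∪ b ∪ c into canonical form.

Flatten:  b ∩ b ∩ c ∩ l ∪ b ∩ b ∩ l ∩ l ∪ b ∩ c ∪ d(l, c, b) ∪ h(b) ∪ b ∪ c
Order the arguments:  b ∪ b ∩ b ∩ c ∩ l ∪ b ∩ b ∩ l ∩ l ∪ b ∩ c ∪ c ∪ d(l, c, b) ∪ h(b)

Answer: b ∪ b ∩ b ∩ c ∩ l ∪ b ∩ b ∩ l ∩ l ∪ b ∩ c ∪ c ∪ d(l, c, b) ∪ h(b)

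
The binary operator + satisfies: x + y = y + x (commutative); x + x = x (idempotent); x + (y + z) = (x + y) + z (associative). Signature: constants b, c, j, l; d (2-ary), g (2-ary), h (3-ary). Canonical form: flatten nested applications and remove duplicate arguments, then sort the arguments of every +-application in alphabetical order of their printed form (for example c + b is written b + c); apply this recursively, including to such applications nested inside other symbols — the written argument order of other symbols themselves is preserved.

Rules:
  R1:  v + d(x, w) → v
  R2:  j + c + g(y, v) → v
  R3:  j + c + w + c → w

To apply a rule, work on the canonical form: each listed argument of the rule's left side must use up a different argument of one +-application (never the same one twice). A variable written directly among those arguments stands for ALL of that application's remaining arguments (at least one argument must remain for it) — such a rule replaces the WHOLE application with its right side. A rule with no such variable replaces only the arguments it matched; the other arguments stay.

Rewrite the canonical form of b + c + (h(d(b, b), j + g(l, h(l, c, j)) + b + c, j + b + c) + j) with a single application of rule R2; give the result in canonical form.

Answer: b + c + h(d(b, b), b + h(l, c, j), b + c + j) + j

Derivation:
Canonical form:  b + c + h(d(b, b), b + c + g(l, h(l, c, j)) + j, b + c + j) + j
Match R2:  consume c, g(l, h(l, c, j)), j;  v := h(l, c, j), y := l
New term:  b + c + h(d(b, b), b + h(l, c, j), b + c + j) + j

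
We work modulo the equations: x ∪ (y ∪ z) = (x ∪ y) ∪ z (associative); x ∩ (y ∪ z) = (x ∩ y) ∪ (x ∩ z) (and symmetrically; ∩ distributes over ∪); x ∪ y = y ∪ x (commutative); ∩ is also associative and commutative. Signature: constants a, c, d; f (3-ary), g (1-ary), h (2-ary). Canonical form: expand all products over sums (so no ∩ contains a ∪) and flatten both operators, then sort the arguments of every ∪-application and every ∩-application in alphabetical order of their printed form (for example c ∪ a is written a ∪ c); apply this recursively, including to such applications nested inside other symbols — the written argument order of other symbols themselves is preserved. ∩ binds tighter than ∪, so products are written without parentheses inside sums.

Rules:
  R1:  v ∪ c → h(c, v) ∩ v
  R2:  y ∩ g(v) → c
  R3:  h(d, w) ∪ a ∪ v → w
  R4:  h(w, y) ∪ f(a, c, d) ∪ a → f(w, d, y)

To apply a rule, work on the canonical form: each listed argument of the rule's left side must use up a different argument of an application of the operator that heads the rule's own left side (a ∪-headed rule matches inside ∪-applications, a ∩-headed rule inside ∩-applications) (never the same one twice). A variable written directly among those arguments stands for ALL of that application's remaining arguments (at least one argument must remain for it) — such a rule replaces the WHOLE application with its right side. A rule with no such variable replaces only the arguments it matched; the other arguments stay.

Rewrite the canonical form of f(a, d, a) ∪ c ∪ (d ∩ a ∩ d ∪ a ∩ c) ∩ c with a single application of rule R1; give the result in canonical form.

Canonical form:  a ∩ c ∩ c ∪ a ∩ c ∩ d ∩ d ∪ c ∪ f(a, d, a)
R1 matches:  uses c;  v := a ∩ c ∩ c ∪ a ∩ c ∩ d ∩ d ∪ f(a, d, a)
Every leftover argument binds to the variable; the entire application is replaced.
New term:  a ∩ c ∩ c ∩ h(c, a ∩ c ∩ c ∪ a ∩ c ∩ d ∩ d ∪ f(a, d, a)) ∪ a ∩ c ∩ d ∩ d ∩ h(c, a ∩ c ∩ c ∪ a ∩ c ∩ d ∩ d ∪ f(a, d, a)) ∪ f(a, d, a) ∩ h(c, a ∩ c ∩ c ∪ a ∩ c ∩ d ∩ d ∪ f(a, d, a))

Answer: a ∩ c ∩ c ∩ h(c, a ∩ c ∩ c ∪ a ∩ c ∩ d ∩ d ∪ f(a, d, a)) ∪ a ∩ c ∩ d ∩ d ∩ h(c, a ∩ c ∩ c ∪ a ∩ c ∩ d ∩ d ∪ f(a, d, a)) ∪ f(a, d, a) ∩ h(c, a ∩ c ∩ c ∪ a ∩ c ∩ d ∩ d ∪ f(a, d, a))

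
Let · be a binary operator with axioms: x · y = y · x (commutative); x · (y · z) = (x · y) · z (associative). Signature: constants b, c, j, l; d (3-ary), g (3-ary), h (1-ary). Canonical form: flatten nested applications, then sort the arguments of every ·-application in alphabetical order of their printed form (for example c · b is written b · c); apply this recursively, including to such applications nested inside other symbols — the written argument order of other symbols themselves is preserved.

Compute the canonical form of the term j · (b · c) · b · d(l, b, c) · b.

Answer: b · b · b · c · d(l, b, c) · j

Derivation:
Flatten:  j · b · c · b · d(l, b, c) · b
Sort arguments:  b · b · b · c · d(l, b, c) · j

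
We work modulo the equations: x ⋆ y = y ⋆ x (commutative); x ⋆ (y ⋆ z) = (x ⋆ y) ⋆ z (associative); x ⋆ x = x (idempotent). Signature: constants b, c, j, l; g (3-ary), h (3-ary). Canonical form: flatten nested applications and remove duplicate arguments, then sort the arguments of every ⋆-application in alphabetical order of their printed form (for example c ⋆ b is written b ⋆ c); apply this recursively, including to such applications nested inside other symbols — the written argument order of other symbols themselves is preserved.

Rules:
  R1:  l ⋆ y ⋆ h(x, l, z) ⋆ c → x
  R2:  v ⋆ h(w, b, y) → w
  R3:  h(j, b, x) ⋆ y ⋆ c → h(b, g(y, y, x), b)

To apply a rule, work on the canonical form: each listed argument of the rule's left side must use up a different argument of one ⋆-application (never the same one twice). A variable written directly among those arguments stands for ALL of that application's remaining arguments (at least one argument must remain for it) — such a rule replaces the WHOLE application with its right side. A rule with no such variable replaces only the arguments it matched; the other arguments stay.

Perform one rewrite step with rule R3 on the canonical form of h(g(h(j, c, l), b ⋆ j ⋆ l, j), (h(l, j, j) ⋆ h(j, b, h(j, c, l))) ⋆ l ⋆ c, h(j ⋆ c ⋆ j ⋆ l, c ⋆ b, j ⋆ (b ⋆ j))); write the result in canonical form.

Canonical form:  h(g(h(j, c, l), b ⋆ j ⋆ l, j), c ⋆ h(j, b, h(j, c, l)) ⋆ h(l, j, j) ⋆ l, h(c ⋆ j ⋆ l, b ⋆ c, b ⋆ j))
R3 matches:  uses c, h(j, b, h(j, c, l));  x := h(j, c, l), y := h(l, j, j) ⋆ l
The variable takes the whole remainder — replace the entire application.
Giving:  h(g(h(j, c, l), b ⋆ j ⋆ l, j), h(b, g(h(l, j, j) ⋆ l, h(l, j, j) ⋆ l, h(j, c, l)), b), h(c ⋆ j ⋆ l, b ⋆ c, b ⋆ j))

Answer: h(g(h(j, c, l), b ⋆ j ⋆ l, j), h(b, g(h(l, j, j) ⋆ l, h(l, j, j) ⋆ l, h(j, c, l)), b), h(c ⋆ j ⋆ l, b ⋆ c, b ⋆ j))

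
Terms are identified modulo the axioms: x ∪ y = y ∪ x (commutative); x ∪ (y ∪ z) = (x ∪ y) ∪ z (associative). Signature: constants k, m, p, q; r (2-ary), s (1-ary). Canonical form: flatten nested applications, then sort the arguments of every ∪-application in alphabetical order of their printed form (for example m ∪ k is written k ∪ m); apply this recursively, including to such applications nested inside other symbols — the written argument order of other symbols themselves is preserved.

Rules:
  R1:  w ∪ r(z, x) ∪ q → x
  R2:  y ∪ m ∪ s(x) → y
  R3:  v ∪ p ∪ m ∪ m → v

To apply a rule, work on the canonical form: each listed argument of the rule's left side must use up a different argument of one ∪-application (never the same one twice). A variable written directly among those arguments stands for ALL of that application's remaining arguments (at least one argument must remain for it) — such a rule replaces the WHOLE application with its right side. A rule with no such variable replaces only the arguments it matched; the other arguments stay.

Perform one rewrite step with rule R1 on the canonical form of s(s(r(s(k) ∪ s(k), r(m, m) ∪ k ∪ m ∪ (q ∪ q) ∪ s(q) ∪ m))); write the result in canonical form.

Answer: s(s(r(s(k) ∪ s(k), m)))

Derivation:
Canonical form:  s(s(r(s(k) ∪ s(k), k ∪ m ∪ m ∪ q ∪ q ∪ r(m, m) ∪ s(q))))
R1 matches:  uses q, r(m, m);  w := k ∪ m ∪ m ∪ q ∪ s(q), x := m, z := m
Every leftover argument binds to the variable; the entire application is replaced.
New term:  s(s(r(s(k) ∪ s(k), m)))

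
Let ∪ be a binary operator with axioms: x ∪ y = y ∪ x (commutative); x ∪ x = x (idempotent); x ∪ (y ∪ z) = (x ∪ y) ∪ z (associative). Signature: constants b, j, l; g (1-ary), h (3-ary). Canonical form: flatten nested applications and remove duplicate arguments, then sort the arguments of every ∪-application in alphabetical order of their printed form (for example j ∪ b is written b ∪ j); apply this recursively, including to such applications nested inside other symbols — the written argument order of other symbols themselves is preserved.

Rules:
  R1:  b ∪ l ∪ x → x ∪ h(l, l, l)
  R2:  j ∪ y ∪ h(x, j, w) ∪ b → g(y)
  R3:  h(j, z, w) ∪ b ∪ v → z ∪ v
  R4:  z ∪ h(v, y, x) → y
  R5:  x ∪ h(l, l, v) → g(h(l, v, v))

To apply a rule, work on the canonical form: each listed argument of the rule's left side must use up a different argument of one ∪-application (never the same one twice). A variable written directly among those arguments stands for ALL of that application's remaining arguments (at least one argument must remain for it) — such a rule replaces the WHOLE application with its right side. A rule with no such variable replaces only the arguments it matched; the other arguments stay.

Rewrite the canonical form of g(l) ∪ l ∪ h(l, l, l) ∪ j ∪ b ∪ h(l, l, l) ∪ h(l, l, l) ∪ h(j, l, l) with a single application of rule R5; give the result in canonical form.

Canonical form:  b ∪ g(l) ∪ h(j, l, l) ∪ h(l, l, l) ∪ j ∪ l
Apply R5:  consuming h(l, l, l);  v := l, x := b ∪ g(l) ∪ h(j, l, l) ∪ j ∪ l
The extension variable absorbs all remaining arguments, so the whole application is rewritten.
New term:  g(h(l, l, l))

Answer: g(h(l, l, l))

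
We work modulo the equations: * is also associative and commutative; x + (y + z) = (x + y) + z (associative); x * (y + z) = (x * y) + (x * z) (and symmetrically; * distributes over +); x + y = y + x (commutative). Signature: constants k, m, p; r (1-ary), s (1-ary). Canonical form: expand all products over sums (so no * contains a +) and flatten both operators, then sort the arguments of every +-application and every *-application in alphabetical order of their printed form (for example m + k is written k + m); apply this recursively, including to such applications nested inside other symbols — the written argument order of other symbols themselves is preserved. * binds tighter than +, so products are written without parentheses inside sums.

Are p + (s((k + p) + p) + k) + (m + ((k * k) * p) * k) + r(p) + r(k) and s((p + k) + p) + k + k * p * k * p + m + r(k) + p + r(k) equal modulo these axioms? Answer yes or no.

Left:  p + (s((k + p) + p) + k) + (m + ((k * k) * p) * k) + r(p) + r(k)
  Flatten:  p + s(k + p + p) + k + m + k * k * k * p + r(p) + r(k)
  Sort arguments:  k + k * k * k * p + m + p + r(k) + r(p) + s(k + p + p)
Right:  s((p + k) + p) + k + k * p * k * p + m + r(k) + p + r(k)
  Un-nest:  s(k + p + p) + k + k * k * p * p + m + r(k) + p + r(k)
  Order the arguments:  k + k * k * p * p + m + p + r(k) + r(k) + s(k + p + p)

Answer: no — k + k * k * k * p + m + p + r(k) + r(p) + s(k + p + p) vs k + k * k * p * p + m + p + r(k) + r(k) + s(k + p + p)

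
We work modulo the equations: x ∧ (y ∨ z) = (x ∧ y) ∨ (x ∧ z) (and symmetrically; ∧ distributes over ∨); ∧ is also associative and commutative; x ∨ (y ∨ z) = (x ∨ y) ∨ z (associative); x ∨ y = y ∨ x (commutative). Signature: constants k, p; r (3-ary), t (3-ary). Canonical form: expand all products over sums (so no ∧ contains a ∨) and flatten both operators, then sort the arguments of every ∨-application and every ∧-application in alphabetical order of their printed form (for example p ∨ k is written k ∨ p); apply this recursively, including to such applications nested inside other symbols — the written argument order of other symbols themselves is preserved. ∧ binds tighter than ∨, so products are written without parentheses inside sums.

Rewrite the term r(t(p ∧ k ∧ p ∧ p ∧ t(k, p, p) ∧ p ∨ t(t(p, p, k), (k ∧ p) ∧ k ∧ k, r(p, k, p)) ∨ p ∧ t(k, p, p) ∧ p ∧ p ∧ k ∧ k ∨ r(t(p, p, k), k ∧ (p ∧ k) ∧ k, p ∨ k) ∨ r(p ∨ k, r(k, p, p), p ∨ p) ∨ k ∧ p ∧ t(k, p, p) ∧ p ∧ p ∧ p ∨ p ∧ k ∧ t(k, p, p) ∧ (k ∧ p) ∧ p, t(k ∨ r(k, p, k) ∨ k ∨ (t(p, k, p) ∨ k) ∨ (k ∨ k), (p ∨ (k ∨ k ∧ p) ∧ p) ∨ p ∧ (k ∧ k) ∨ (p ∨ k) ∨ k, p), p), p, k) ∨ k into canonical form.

Expand products over sums:  r(t(k ∧ k ∧ p ∧ p ∧ p ∧ t(k, p, p) ∨ k ∧ k ∧ p ∧ p ∧ p ∧ t(k, p, p) ∨ k ∧ p ∧ p ∧ p ∧ p ∧ t(k, p, p) ∨ k ∧ p ∧ p ∧ p ∧ p ∧ t(k, p, p) ∨ r(k ∨ p, r(k, p, p), p ∨ p) ∨ r(t(p, p, k), k ∧ k ∧ k ∧ p, k ∨ p) ∨ t(t(p, p, k), k ∧ k ∧ k ∧ p, r(p, k, p)), t(k ∨ k ∨ k ∨ k ∨ k ∨ r(k, p, k) ∨ t(p, k, p), k ∨ k ∨ k ∧ k ∧ p ∨ k ∧ p ∨ k ∧ p ∧ p ∨ p ∨ p, p), p), p, k) ∨ k
Order the arguments:  k ∨ r(t(k ∧ k ∧ p ∧ p ∧ p ∧ t(k, p, p) ∨ k ∧ k ∧ p ∧ p ∧ p ∧ t(k, p, p) ∨ k ∧ p ∧ p ∧ p ∧ p ∧ t(k, p, p) ∨ k ∧ p ∧ p ∧ p ∧ p ∧ t(k, p, p) ∨ r(k ∨ p, r(k, p, p), p ∨ p) ∨ r(t(p, p, k), k ∧ k ∧ k ∧ p, k ∨ p) ∨ t(t(p, p, k), k ∧ k ∧ k ∧ p, r(p, k, p)), t(k ∨ k ∨ k ∨ k ∨ k ∨ r(k, p, k) ∨ t(p, k, p), k ∨ k ∨ k ∧ k ∧ p ∨ k ∧ p ∨ k ∧ p ∧ p ∨ p ∨ p, p), p), p, k)

Answer: k ∨ r(t(k ∧ k ∧ p ∧ p ∧ p ∧ t(k, p, p) ∨ k ∧ k ∧ p ∧ p ∧ p ∧ t(k, p, p) ∨ k ∧ p ∧ p ∧ p ∧ p ∧ t(k, p, p) ∨ k ∧ p ∧ p ∧ p ∧ p ∧ t(k, p, p) ∨ r(k ∨ p, r(k, p, p), p ∨ p) ∨ r(t(p, p, k), k ∧ k ∧ k ∧ p, k ∨ p) ∨ t(t(p, p, k), k ∧ k ∧ k ∧ p, r(p, k, p)), t(k ∨ k ∨ k ∨ k ∨ k ∨ r(k, p, k) ∨ t(p, k, p), k ∨ k ∨ k ∧ k ∧ p ∨ k ∧ p ∨ k ∧ p ∧ p ∨ p ∨ p, p), p), p, k)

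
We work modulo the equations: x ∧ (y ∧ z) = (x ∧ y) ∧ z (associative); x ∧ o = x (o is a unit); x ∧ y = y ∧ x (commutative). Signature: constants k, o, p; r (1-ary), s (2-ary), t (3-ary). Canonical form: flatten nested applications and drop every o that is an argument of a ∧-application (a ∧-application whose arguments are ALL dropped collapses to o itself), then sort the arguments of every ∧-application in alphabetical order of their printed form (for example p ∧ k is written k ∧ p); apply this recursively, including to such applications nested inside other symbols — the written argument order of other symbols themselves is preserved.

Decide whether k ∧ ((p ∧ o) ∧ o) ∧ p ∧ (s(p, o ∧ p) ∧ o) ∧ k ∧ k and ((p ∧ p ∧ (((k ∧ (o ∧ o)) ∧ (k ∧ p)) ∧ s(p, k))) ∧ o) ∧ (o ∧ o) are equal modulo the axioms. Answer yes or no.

Left:  k ∧ ((p ∧ o) ∧ o) ∧ p ∧ (s(p, o ∧ p) ∧ o) ∧ k ∧ k
  Un-nest:  k ∧ p ∧ o ∧ o ∧ p ∧ s(p, o ∧ p) ∧ o ∧ k ∧ k
  Simplify inside:  s(p, o ∧ p)  →  s(p, p)
  Drop the unit:  drop o (×3)
  Sort arguments:  k ∧ k ∧ k ∧ p ∧ p ∧ s(p, p)
Right:  ((p ∧ p ∧ (((k ∧ (o ∧ o)) ∧ (k ∧ p)) ∧ s(p, k))) ∧ o) ∧ (o ∧ o)
  Merge nested applications:  p ∧ p ∧ k ∧ o ∧ o ∧ k ∧ p ∧ s(p, k) ∧ o ∧ o ∧ o
  Units out:  drop o (×5)
  Sort:  k ∧ k ∧ p ∧ p ∧ p ∧ s(p, k)

Answer: no — k ∧ k ∧ k ∧ p ∧ p ∧ s(p, p) vs k ∧ k ∧ p ∧ p ∧ p ∧ s(p, k)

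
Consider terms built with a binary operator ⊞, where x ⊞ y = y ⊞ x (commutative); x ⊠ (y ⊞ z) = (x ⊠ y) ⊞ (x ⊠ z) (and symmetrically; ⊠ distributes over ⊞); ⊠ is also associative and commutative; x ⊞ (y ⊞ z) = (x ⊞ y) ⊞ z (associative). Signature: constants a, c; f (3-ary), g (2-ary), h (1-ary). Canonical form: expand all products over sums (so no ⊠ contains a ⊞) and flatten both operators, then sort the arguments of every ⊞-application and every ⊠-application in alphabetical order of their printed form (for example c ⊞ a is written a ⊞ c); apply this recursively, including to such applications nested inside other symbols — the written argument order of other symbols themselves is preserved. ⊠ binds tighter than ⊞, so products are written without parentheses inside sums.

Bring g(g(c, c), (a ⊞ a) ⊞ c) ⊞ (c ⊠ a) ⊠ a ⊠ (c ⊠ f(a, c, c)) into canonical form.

Merge nested applications:  g(g(c, c), a ⊞ a ⊞ c) ⊞ a ⊠ a ⊠ c ⊠ c ⊠ f(a, c, c)
Sort:  a ⊠ a ⊠ c ⊠ c ⊠ f(a, c, c) ⊞ g(g(c, c), a ⊞ a ⊞ c)

Answer: a ⊠ a ⊠ c ⊠ c ⊠ f(a, c, c) ⊞ g(g(c, c), a ⊞ a ⊞ c)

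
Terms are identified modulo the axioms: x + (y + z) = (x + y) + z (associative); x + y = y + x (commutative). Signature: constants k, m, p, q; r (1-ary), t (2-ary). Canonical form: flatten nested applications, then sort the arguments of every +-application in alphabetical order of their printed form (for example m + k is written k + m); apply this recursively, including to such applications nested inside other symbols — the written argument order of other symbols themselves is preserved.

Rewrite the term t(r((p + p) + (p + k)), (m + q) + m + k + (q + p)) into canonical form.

Descend into:  (m + q) + m + k + (q + p)
Merge nested applications:  m + q + m + k + q + p
Sort arguments:  k + m + m + p + q + q
Reassemble:  t(r(k + p + p + p), k + m + m + p + q + q)

Answer: t(r(k + p + p + p), k + m + m + p + q + q)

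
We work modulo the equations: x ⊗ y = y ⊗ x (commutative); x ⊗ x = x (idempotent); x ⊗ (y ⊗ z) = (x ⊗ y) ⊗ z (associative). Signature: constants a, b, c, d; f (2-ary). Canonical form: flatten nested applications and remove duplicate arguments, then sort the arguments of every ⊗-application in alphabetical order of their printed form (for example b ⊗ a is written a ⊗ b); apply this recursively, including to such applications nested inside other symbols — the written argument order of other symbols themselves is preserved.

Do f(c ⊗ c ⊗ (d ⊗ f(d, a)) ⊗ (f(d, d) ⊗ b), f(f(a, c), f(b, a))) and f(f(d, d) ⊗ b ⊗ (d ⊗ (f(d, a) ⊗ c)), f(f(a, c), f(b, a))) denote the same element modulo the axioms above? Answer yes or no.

Left:  f(c ⊗ c ⊗ (d ⊗ f(d, a)) ⊗ (f(d, d) ⊗ b), f(f(a, c), f(b, a)))
  Work inside:  c ⊗ c ⊗ (d ⊗ f(d, a)) ⊗ (f(d, d) ⊗ b)
  Flatten:  c ⊗ c ⊗ d ⊗ f(d, a) ⊗ f(d, d) ⊗ b
  Deduplicate:  drop duplicate c
  Sort arguments:  b ⊗ c ⊗ d ⊗ f(d, a) ⊗ f(d, d)
  Put back:  f(b ⊗ c ⊗ d ⊗ f(d, a) ⊗ f(d, d), f(f(a, c), f(b, a)))
Right:  f(f(d, d) ⊗ b ⊗ (d ⊗ (f(d, a) ⊗ c)), f(f(a, c), f(b, a)))
  Work inside:  f(d, d) ⊗ b ⊗ (d ⊗ (f(d, a) ⊗ c))
  Un-nest:  f(d, d) ⊗ b ⊗ d ⊗ f(d, a) ⊗ c
  Order the arguments:  b ⊗ c ⊗ d ⊗ f(d, a) ⊗ f(d, d)
  Reassemble:  f(b ⊗ c ⊗ d ⊗ f(d, a) ⊗ f(d, d), f(f(a, c), f(b, a)))

Answer: yes — both canonical forms are f(b ⊗ c ⊗ d ⊗ f(d, a) ⊗ f(d, d), f(f(a, c), f(b, a)))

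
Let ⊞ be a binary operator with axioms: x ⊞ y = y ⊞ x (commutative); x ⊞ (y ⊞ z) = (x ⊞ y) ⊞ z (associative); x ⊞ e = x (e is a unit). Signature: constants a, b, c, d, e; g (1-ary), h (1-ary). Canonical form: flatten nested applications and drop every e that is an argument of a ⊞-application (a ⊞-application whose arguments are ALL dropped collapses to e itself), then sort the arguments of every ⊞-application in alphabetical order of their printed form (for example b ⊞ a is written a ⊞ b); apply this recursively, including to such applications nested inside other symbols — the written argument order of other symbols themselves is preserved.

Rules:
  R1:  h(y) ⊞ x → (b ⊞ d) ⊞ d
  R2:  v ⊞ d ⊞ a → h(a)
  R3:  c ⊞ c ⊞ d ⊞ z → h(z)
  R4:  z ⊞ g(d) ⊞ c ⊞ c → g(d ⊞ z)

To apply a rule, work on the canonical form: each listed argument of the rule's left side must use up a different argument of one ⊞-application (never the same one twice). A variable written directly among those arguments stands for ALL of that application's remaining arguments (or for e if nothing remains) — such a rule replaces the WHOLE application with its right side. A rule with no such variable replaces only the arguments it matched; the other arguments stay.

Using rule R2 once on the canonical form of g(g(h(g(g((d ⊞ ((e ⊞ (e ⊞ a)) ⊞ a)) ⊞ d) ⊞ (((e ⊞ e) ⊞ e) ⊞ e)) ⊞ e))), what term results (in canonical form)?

Canonical form:  g(g(h(g(g(a ⊞ a ⊞ d ⊞ d)))))
R2 matches:  uses a, d;  v := a ⊞ d
The extension variable absorbs all remaining arguments, so the whole application is rewritten.
Result:  g(g(h(g(g(h(a))))))

Answer: g(g(h(g(g(h(a))))))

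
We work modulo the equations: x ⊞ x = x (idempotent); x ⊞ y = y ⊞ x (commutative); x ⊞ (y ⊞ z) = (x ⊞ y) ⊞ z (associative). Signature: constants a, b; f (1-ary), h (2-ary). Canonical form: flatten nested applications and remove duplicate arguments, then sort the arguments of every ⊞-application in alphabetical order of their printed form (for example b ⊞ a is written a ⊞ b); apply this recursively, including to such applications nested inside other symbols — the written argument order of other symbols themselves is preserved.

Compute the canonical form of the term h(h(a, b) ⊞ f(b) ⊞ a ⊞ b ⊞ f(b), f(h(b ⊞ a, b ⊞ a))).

Answer: h(a ⊞ b ⊞ f(b) ⊞ h(a, b), f(h(a ⊞ b, a ⊞ b)))

Derivation:
Work inside:  h(a, b) ⊞ f(b) ⊞ a ⊞ b ⊞ f(b)
Drop duplicates:  drop duplicate f(b)
Order the arguments:  a ⊞ b ⊞ f(b) ⊞ h(a, b)
Put back:  h(a ⊞ b ⊞ f(b) ⊞ h(a, b), f(h(a ⊞ b, a ⊞ b)))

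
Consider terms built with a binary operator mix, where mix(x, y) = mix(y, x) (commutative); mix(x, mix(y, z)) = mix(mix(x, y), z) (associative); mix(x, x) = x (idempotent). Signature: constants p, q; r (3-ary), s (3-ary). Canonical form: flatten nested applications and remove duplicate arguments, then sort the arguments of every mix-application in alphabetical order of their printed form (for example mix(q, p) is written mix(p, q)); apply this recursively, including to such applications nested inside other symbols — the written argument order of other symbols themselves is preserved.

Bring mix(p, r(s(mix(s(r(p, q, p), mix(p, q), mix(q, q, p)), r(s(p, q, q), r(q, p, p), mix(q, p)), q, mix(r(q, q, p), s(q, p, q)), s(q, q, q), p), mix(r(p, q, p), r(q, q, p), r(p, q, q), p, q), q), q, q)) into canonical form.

Answer: mix(p, r(s(mix(p, q, r(q, q, p), r(s(p, q, q), r(q, p, p), mix(p, q)), s(q, p, q), s(q, q, q), s(r(p, q, p), mix(p, q), mix(p, q))), mix(p, q, r(p, q, p), r(p, q, q), r(q, q, p)), q), q, q))

Derivation:
Simplify inside:  r(s(mix(s(r(p, q, p), mix(p, q), mix(q, q, p)), r(s(p, q, q), r(q, p, p), mix(q, p)), q, mix(r(q, q, p), s(q, p, q)), s(q, q, q), p), mix(r(p, q, p), r(q, q, p), r(p, q, q), p, q), q), q, q)  →  r(s(mix(p, q, r(q, q, p), r(s(p, q, q), r(q, p, p), mix(p, q)), s(q, p, q), s(q, q, q), s(r(p, q, p), mix(p, q), mix(p, q))), mix(p, q, r(p, q, p), r(p, q, q), r(q, q, p)), q), q, q)
Sort:  mix(p, r(s(mix(p, q, r(q, q, p), r(s(p, q, q), r(q, p, p), mix(p, q)), s(q, p, q), s(q, q, q), s(r(p, q, p), mix(p, q), mix(p, q))), mix(p, q, r(p, q, p), r(p, q, q), r(q, q, p)), q), q, q))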